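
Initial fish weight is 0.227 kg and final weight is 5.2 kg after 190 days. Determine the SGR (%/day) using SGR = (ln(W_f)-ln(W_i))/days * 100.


ln(W_f) = ln(5.2) = 1.6486586
ln(W_i) = ln(0.227) = -1.4828053
ln(W_f) - ln(W_i) = 1.6486586 - -1.4828053 = 3.1314639
SGR = 3.1314639 / 190 * 100 = 1.64814 %/day

1.64814 %/day


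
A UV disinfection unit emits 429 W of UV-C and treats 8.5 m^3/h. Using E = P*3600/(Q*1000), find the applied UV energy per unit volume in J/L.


Energy delivered per hour = 429 W * 3600 s = 1544400 J/h
Volume treated per hour = 8.5 m^3/h * 1000 = 8500 L/h
dose = 1544400 / 8500 = 181.694 J/L

181.694 J/L


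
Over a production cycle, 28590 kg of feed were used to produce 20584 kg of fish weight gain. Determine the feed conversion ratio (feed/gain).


FCR = feed consumed / weight gained
FCR = 28590 kg / 20584 kg = 1.38894

1.38894


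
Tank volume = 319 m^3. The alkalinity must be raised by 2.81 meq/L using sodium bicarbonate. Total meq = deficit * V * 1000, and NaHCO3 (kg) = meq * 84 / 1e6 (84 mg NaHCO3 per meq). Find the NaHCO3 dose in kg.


Tank volume in L = 319 m^3 * 1000 = 319000 L
Total meq required = 2.81 meq/L * 319000 L = 896390 meq
NaHCO3 mass = 896390 meq * 84 mg/meq / 1e6 = 75.2968 kg

75.2968 kg


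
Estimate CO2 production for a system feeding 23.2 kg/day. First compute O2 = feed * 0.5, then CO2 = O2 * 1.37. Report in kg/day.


O2 = 23.2 * 0.5 = 11.6
CO2 = 11.6 * 1.37 = 15.892

15.892 kg/day


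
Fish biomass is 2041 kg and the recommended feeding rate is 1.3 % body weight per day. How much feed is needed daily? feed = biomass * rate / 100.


Feeding rate fraction = 1.3% / 100 = 0.013
Daily feed = 2041 kg * 0.013 = 26.533 kg/day

26.533 kg/day


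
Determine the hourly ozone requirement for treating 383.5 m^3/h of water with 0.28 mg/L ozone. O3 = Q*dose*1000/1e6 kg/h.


O3 demand (mg/h) = Q * dose * 1000 = 383.5 * 0.28 * 1000 = 107380 mg/h
Convert mg to kg: 107380 / 1e6 = 0.10738 kg/h

0.10738 kg/h


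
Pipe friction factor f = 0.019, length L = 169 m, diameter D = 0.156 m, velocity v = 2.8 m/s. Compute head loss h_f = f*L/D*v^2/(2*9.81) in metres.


v^2 = 2.8^2 = 7.84 m^2/s^2
L/D = 169/0.156 = 1083.3333
h_f = f*(L/D)*v^2/(2g) = 0.019 * 1083.3333 * 7.84 / 19.62 = 8.22494 m

8.22494 m


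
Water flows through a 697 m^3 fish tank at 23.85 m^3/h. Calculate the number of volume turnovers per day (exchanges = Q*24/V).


Daily flow volume = 23.85 m^3/h * 24 h = 572.4 m^3/day
Exchanges = daily flow / tank volume = 572.4 / 697 = 0.821234 exchanges/day

0.821234 exchanges/day


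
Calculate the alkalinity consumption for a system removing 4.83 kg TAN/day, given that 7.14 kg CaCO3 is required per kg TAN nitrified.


Alkalinity factor: 7.14 kg CaCO3 consumed per kg TAN nitrified
alk = 4.83 kg TAN * 7.14 = 34.4862 kg CaCO3/day

34.4862 kg CaCO3/day


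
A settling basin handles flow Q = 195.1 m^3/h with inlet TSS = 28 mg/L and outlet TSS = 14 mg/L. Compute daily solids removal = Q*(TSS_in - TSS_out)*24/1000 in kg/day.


Concentration drop: TSS_in - TSS_out = 28 - 14 = 14 mg/L
Hourly solids removed = Q * dTSS = 195.1 m^3/h * 14 mg/L = 2731.4 g/h  (m^3/h * mg/L = g/h)
Daily solids removed = 2731.4 * 24 = 65553.6 g/day
Convert g to kg: 65553.6 / 1000 = 65.5536 kg/day

65.5536 kg/day


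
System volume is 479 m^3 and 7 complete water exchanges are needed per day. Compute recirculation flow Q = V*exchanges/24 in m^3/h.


Daily recirculation volume = 479 m^3 * 7 = 3353 m^3/day
Flow rate Q = daily volume / 24 h = 3353 / 24 = 139.708 m^3/h

139.708 m^3/h


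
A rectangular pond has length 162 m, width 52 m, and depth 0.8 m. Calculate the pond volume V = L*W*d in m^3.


Base area = L * W = 162 * 52 = 8424 m^2
Volume = area * depth = 8424 * 0.8 = 6739.2 m^3

6739.2 m^3


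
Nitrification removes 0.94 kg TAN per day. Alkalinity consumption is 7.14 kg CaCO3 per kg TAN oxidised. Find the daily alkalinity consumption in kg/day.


Alkalinity factor: 7.14 kg CaCO3 consumed per kg TAN nitrified
alk = 0.94 kg TAN * 7.14 = 6.7116 kg CaCO3/day

6.7116 kg CaCO3/day


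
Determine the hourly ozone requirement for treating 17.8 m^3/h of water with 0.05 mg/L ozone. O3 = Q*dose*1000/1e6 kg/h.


O3 demand (mg/h) = Q * dose * 1000 = 17.8 * 0.05 * 1000 = 890 mg/h
Convert mg to kg: 890 / 1e6 = 8.9e-04 kg/h

8.9e-04 kg/h


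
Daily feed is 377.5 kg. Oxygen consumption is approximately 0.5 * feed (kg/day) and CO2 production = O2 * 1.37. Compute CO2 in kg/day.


O2 = 377.5 * 0.5 = 188.75
CO2 = 188.75 * 1.37 = 258.5875

258.5875 kg/day


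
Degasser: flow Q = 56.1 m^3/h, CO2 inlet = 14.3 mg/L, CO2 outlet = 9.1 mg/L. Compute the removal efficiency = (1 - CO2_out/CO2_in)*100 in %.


CO2_out / CO2_in = 9.1 / 14.3 = 0.63636364
Fraction remaining = 0.63636364
efficiency = (1 - 0.63636364) * 100 = 36.3636 %

36.3636 %


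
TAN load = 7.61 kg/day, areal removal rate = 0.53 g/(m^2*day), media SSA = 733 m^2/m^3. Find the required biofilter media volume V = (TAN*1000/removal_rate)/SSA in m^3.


A = 7.61*1000 / 0.53 = 14358.491 m^2
V = 14358.491 / 733 = 19.5887

19.5887 m^3


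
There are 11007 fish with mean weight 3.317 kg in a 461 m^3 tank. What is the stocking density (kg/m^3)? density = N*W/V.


Total biomass = 11007 fish * 3.317 kg = 36510.219 kg
Density = total biomass / volume = 36510.219 / 461 = 79.1979 kg/m^3

79.1979 kg/m^3


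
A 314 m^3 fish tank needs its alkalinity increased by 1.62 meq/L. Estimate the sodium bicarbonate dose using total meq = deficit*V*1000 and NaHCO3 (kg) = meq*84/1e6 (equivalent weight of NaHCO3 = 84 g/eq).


Tank volume in L = 314 m^3 * 1000 = 314000 L
Total meq required = 1.62 meq/L * 314000 L = 508680 meq
NaHCO3 mass = 508680 meq * 84 mg/meq / 1e6 = 42.7291 kg

42.7291 kg


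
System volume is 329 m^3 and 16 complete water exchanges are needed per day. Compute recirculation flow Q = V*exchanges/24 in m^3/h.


Daily recirculation volume = 329 m^3 * 16 = 5264 m^3/day
Flow rate Q = daily volume / 24 h = 5264 / 24 = 219.333 m^3/h

219.333 m^3/h


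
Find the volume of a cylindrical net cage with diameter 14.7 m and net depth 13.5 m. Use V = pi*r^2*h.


r = d/2 = 14.7/2 = 7.35 m
Base area = pi*r^2 = pi*7.35^2 = 169.71669 m^2
Volume = 169.71669 * 13.5 = 2291.18 m^3

2291.18 m^3


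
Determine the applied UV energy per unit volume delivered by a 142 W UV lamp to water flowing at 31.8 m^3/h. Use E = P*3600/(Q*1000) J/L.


Energy delivered per hour = 142 W * 3600 s = 511200 J/h
Volume treated per hour = 31.8 m^3/h * 1000 = 31800 L/h
dose = 511200 / 31800 = 16.0755 J/L

16.0755 J/L


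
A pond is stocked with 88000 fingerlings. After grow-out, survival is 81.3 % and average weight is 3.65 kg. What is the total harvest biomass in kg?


Survivors = 88000 * 81.3/100 = 71544 fish
Harvest biomass = survivors * W_f = 71544 * 3.65 = 261135.6 kg

261135.6 kg


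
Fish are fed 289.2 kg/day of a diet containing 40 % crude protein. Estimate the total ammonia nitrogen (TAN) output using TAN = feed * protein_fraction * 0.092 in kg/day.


Protein in feed = 289.2 * 40/100 = 115.68 kg/day
TAN = protein * 0.092 = 115.68 * 0.092 = 10.64256 kg/day

10.64256 kg/day


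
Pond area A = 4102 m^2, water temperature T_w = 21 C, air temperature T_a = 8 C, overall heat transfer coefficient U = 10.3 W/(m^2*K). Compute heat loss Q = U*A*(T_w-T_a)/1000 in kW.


Temperature difference dT = 21 - 8 = 13 K
Heat loss (W) = U * A * dT = 10.3 * 4102 * 13 = 549257.8 W
Convert to kW: 549257.8 / 1000 = 549.2578 kW

549.2578 kW


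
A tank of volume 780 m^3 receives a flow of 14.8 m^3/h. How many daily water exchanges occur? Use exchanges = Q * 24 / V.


Daily flow volume = 14.8 m^3/h * 24 h = 355.2 m^3/day
Exchanges = daily flow / tank volume = 355.2 / 780 = 0.455385 exchanges/day

0.455385 exchanges/day


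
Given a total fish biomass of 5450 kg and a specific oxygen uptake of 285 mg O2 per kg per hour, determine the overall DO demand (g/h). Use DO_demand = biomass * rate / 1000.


Total O2 consumption (mg/h) = 5450 kg * 285 mg/(kg*h) = 1553250 mg/h
Convert to g/h: 1553250 / 1000 = 1553.25 g/h

1553.25 g/h


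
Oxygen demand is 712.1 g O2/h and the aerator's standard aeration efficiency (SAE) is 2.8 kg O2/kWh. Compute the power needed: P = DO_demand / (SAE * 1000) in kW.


SAE in g O2/kWh = 2.8 * 1000 = 2800 g/kWh
P = DO_demand / SAE_g = 712.1 / 2800 = 0.254321 kW

0.254321 kW


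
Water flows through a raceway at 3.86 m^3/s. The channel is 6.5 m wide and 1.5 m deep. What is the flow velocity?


Cross-sectional area = W * d = 6.5 * 1.5 = 9.75 m^2
Velocity = Q / A = 3.86 / 9.75 = 0.395897 m/s

0.395897 m/s


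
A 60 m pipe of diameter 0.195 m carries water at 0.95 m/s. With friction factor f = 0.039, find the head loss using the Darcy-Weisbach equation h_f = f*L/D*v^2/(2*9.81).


v^2 = 0.95^2 = 0.9025 m^2/s^2
L/D = 60/0.195 = 307.69231
h_f = f*(L/D)*v^2/(2g) = 0.039 * 307.69231 * 0.9025 / 19.62 = 0.551988 m

0.551988 m


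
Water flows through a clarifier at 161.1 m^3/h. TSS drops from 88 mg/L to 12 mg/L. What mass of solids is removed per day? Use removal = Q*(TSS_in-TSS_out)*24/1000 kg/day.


Concentration drop: TSS_in - TSS_out = 88 - 12 = 76 mg/L
Hourly solids removed = Q * dTSS = 161.1 m^3/h * 76 mg/L = 12243.6 g/h  (m^3/h * mg/L = g/h)
Daily solids removed = 12243.6 * 24 = 293846.4 g/day
Convert g to kg: 293846.4 / 1000 = 293.8464 kg/day

293.8464 kg/day


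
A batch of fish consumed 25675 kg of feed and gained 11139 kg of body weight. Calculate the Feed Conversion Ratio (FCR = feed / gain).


FCR = feed consumed / weight gained
FCR = 25675 kg / 11139 kg = 2.30496

2.30496


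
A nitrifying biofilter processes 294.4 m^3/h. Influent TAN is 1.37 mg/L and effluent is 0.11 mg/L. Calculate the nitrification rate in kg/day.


Concentration drop: TAN_in - TAN_out = 1.37 - 0.11 = 1.26 mg/L
Hourly TAN removed = Q * dTAN = 294.4 m^3/h * 1.26 mg/L = 370.944 g/h  (m^3/h * mg/L = g/h)
Daily TAN removed = 370.944 * 24 = 8902.656 g/day
Convert to kg/day: 8902.656 / 1000 = 8.902656 kg/day

8.902656 kg/day


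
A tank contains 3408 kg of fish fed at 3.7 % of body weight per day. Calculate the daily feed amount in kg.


Feeding rate fraction = 3.7% / 100 = 0.037
Daily feed = 3408 kg * 0.037 = 126.096 kg/day

126.096 kg/day


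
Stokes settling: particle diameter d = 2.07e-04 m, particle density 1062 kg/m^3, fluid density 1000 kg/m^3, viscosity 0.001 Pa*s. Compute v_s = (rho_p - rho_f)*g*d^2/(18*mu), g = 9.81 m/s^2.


Density difference: rho_p - rho_f = 1062 - 1000 = 62 kg/m^3
d^2 = (2.07e-04)^2 = 4.2849e-08 m^2
Numerator = (rho_p - rho_f) * g * d^2 = 62 * 9.81 * 4.2849e-08 = 2.6061619e-05
Denominator = 18 * mu = 18 * 0.001 = 0.018
v_s = 2.6061619e-05 / 0.018 = 0.00144787 m/s
Check: Re = rho_f * v_s * d / mu = 1000 * 0.00144787 * 2.07e-04 / 0.001 = 0.3 < 1, so Stokes' law applies.

0.00144787 m/s


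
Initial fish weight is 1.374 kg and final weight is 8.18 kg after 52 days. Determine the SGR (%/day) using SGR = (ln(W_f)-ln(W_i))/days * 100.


ln(W_f) = ln(8.18) = 2.1016922
ln(W_i) = ln(1.374) = 0.31772619
ln(W_f) - ln(W_i) = 2.1016922 - 0.31772619 = 1.783966
SGR = 1.783966 / 52 * 100 = 3.4307 %/day

3.4307 %/day


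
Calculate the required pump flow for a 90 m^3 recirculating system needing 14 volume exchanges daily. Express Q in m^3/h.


Daily recirculation volume = 90 m^3 * 14 = 1260 m^3/day
Flow rate Q = daily volume / 24 h = 1260 / 24 = 52.5 m^3/h

52.5 m^3/h


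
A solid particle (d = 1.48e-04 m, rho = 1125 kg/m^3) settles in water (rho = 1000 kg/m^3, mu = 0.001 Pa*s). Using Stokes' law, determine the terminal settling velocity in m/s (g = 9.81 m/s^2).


Density difference: rho_p - rho_f = 1125 - 1000 = 125 kg/m^3
d^2 = (1.48e-04)^2 = 2.1904e-08 m^2
Numerator = (rho_p - rho_f) * g * d^2 = 125 * 9.81 * 2.1904e-08 = 2.685978e-05
Denominator = 18 * mu = 18 * 0.001 = 0.018
v_s = 2.685978e-05 / 0.018 = 0.00149221 m/s
Check: Re = rho_f * v_s * d / mu = 1000 * 0.00149221 * 1.48e-04 / 0.001 = 0.221 < 1, so Stokes' law applies.

0.00149221 m/s


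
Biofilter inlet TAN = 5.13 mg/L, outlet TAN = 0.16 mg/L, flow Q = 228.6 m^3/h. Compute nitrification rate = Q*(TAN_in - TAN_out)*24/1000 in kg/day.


Concentration drop: TAN_in - TAN_out = 5.13 - 0.16 = 4.97 mg/L
Hourly TAN removed = Q * dTAN = 228.6 m^3/h * 4.97 mg/L = 1136.142 g/h  (m^3/h * mg/L = g/h)
Daily TAN removed = 1136.142 * 24 = 27267.408 g/day
Convert to kg/day: 27267.408 / 1000 = 27.267408 kg/day

27.267408 kg/day


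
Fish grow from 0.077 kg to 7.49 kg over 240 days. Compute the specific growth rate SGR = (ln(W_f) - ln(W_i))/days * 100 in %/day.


ln(W_f) = ln(7.49) = 2.0135688
ln(W_i) = ln(0.077) = -2.5639499
ln(W_f) - ln(W_i) = 2.0135688 - -2.5639499 = 4.5775187
SGR = 4.5775187 / 240 * 100 = 1.9073 %/day

1.9073 %/day


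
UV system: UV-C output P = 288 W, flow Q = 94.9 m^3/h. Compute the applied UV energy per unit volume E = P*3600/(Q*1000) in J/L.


Energy delivered per hour = 288 W * 3600 s = 1036800 J/h
Volume treated per hour = 94.9 m^3/h * 1000 = 94900 L/h
dose = 1036800 / 94900 = 10.9252 J/L

10.9252 J/L


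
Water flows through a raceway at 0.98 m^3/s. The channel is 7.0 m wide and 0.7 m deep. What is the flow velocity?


Cross-sectional area = W * d = 7.0 * 0.7 = 4.9 m^2
Velocity = Q / A = 0.98 / 4.9 = 0.2 m/s

0.2 m/s


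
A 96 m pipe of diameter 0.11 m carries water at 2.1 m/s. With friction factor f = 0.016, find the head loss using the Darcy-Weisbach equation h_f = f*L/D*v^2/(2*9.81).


v^2 = 2.1^2 = 4.41 m^2/s^2
L/D = 96/0.11 = 872.72727
h_f = f*(L/D)*v^2/(2g) = 0.016 * 872.72727 * 4.41 / 19.62 = 3.13862 m

3.13862 m


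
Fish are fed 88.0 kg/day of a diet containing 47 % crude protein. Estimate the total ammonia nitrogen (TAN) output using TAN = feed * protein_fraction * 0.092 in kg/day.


Protein in feed = 88.0 * 47/100 = 41.36 kg/day
TAN = protein * 0.092 = 41.36 * 0.092 = 3.80512 kg/day

3.80512 kg/day


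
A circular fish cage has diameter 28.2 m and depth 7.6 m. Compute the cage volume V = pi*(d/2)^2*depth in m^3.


r = d/2 = 28.2/2 = 14.1 m
Base area = pi*r^2 = pi*14.1^2 = 624.58004 m^2
Volume = 624.58004 * 7.6 = 4746.81 m^3

4746.81 m^3


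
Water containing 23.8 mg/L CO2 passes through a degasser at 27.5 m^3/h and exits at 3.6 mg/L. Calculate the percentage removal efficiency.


CO2_out / CO2_in = 3.6 / 23.8 = 0.1512605
Fraction remaining = 0.1512605
efficiency = (1 - 0.1512605) * 100 = 84.8739 %

84.8739 %


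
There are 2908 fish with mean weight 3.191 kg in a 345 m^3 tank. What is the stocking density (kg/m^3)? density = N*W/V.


Total biomass = 2908 fish * 3.191 kg = 9279.428 kg
Density = total biomass / volume = 9279.428 / 345 = 26.8969 kg/m^3

26.8969 kg/m^3


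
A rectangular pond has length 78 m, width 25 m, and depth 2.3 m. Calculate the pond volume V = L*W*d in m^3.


Base area = L * W = 78 * 25 = 1950 m^2
Volume = area * depth = 1950 * 2.3 = 4485 m^3

4485 m^3


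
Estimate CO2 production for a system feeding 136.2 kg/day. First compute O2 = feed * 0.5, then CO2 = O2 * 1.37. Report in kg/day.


O2 = 136.2 * 0.5 = 68.1
CO2 = 68.1 * 1.37 = 93.297

93.297 kg/day


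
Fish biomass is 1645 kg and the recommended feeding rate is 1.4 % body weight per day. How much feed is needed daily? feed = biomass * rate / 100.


Feeding rate fraction = 1.4% / 100 = 0.014
Daily feed = 1645 kg * 0.014 = 23.03 kg/day

23.03 kg/day


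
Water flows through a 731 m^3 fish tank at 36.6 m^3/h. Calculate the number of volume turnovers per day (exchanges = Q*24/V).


Daily flow volume = 36.6 m^3/h * 24 h = 878.4 m^3/day
Exchanges = daily flow / tank volume = 878.4 / 731 = 1.20164 exchanges/day

1.20164 exchanges/day


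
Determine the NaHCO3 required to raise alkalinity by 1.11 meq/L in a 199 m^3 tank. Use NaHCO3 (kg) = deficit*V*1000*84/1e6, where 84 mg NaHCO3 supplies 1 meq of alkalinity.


Tank volume in L = 199 m^3 * 1000 = 199000 L
Total meq required = 1.11 meq/L * 199000 L = 220890 meq
NaHCO3 mass = 220890 meq * 84 mg/meq / 1e6 = 18.5548 kg

18.5548 kg


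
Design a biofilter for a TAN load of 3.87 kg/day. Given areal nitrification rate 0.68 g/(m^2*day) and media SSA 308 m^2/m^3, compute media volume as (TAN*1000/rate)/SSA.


A = 3.87*1000 / 0.68 = 5691.1765 m^2
V = 5691.1765 / 308 = 18.4778

18.4778 m^3


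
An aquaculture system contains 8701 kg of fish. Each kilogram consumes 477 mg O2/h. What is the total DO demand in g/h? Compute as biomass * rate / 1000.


Total O2 consumption (mg/h) = 8701 kg * 477 mg/(kg*h) = 4150377 mg/h
Convert to g/h: 4150377 / 1000 = 4150.377 g/h

4150.377 g/h


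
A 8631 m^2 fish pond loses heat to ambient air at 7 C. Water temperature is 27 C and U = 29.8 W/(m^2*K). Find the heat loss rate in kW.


Temperature difference dT = 27 - 7 = 20 K
Heat loss (W) = U * A * dT = 29.8 * 8631 * 20 = 5144076 W
Convert to kW: 5144076 / 1000 = 5144.076 kW

5144.076 kW


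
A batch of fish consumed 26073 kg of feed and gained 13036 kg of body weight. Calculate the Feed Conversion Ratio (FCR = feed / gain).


FCR = feed consumed / weight gained
FCR = 26073 kg / 13036 kg = 2.00008

2.00008


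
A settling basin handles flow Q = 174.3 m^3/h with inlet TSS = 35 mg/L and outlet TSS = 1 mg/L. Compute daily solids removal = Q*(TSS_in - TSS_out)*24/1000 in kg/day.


Concentration drop: TSS_in - TSS_out = 35 - 1 = 34 mg/L
Hourly solids removed = Q * dTSS = 174.3 m^3/h * 34 mg/L = 5926.2 g/h  (m^3/h * mg/L = g/h)
Daily solids removed = 5926.2 * 24 = 142228.8 g/day
Convert g to kg: 142228.8 / 1000 = 142.2288 kg/day

142.2288 kg/day


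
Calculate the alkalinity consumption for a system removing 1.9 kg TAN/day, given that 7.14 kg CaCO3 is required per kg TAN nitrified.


Alkalinity factor: 7.14 kg CaCO3 consumed per kg TAN nitrified
alk = 1.9 kg TAN * 7.14 = 13.566 kg CaCO3/day

13.566 kg CaCO3/day


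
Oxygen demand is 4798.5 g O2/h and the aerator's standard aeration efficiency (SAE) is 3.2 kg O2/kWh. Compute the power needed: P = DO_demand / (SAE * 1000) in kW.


SAE in g O2/kWh = 3.2 * 1000 = 3200 g/kWh
P = DO_demand / SAE_g = 4798.5 / 3200 = 1.49953 kW

1.49953 kW


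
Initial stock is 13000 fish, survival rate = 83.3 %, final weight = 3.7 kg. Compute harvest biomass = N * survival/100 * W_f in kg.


Survivors = 13000 * 83.3/100 = 10829 fish
Harvest biomass = survivors * W_f = 10829 * 3.7 = 40067.3 kg

40067.3 kg


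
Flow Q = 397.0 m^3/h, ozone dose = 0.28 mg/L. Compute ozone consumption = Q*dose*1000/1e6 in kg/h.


O3 demand (mg/h) = Q * dose * 1000 = 397.0 * 0.28 * 1000 = 111160 mg/h
Convert mg to kg: 111160 / 1e6 = 0.11116 kg/h

0.11116 kg/h


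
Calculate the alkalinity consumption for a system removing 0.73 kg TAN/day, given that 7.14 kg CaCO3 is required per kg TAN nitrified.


Alkalinity factor: 7.14 kg CaCO3 consumed per kg TAN nitrified
alk = 0.73 kg TAN * 7.14 = 5.2122 kg CaCO3/day

5.2122 kg CaCO3/day


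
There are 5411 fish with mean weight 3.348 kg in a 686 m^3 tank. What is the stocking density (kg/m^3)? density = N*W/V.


Total biomass = 5411 fish * 3.348 kg = 18116.028 kg
Density = total biomass / volume = 18116.028 / 686 = 26.4082 kg/m^3

26.4082 kg/m^3


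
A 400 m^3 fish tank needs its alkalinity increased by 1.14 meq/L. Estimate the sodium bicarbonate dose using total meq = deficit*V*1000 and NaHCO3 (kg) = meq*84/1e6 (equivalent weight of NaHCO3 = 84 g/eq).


Tank volume in L = 400 m^3 * 1000 = 400000 L
Total meq required = 1.14 meq/L * 400000 L = 456000 meq
NaHCO3 mass = 456000 meq * 84 mg/meq / 1e6 = 38.304 kg

38.304 kg


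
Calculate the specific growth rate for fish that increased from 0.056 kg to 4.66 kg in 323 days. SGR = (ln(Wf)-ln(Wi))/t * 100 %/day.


ln(W_f) = ln(4.66) = 1.5390154
ln(W_i) = ln(0.056) = -2.8824036
ln(W_f) - ln(W_i) = 1.5390154 - -2.8824036 = 4.421419
SGR = 4.421419 / 323 * 100 = 1.36886 %/day

1.36886 %/day


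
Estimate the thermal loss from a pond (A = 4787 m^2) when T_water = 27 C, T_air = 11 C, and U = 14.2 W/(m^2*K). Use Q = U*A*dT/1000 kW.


Temperature difference dT = 27 - 11 = 16 K
Heat loss (W) = U * A * dT = 14.2 * 4787 * 16 = 1087606.4 W
Convert to kW: 1087606.4 / 1000 = 1087.6064 kW

1087.6064 kW


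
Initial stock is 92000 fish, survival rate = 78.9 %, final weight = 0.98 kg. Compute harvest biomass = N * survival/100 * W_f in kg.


Survivors = 92000 * 78.9/100 = 72588 fish
Harvest biomass = survivors * W_f = 72588 * 0.98 = 71136.24 kg

71136.24 kg


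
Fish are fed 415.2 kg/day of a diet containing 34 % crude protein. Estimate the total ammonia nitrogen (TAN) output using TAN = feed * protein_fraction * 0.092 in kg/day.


Protein in feed = 415.2 * 34/100 = 141.168 kg/day
TAN = protein * 0.092 = 141.168 * 0.092 = 12.987456 kg/day

12.987456 kg/day


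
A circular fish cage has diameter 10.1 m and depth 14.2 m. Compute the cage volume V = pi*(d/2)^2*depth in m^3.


r = d/2 = 10.1/2 = 5.05 m
Base area = pi*r^2 = pi*5.05^2 = 80.118467 m^2
Volume = 80.118467 * 14.2 = 1137.68 m^3

1137.68 m^3


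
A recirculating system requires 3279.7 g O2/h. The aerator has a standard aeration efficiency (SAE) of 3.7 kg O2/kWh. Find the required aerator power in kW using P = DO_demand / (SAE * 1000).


SAE in g O2/kWh = 3.7 * 1000 = 3700 g/kWh
P = DO_demand / SAE_g = 3279.7 / 3700 = 0.886405 kW

0.886405 kW


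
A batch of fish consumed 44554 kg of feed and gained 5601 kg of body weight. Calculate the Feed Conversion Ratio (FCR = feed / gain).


FCR = feed consumed / weight gained
FCR = 44554 kg / 5601 kg = 7.95465

7.95465


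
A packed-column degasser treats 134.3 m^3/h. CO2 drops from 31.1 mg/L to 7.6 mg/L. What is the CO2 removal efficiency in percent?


CO2_out / CO2_in = 7.6 / 31.1 = 0.24437299
Fraction remaining = 0.24437299
efficiency = (1 - 0.24437299) * 100 = 75.5627 %

75.5627 %


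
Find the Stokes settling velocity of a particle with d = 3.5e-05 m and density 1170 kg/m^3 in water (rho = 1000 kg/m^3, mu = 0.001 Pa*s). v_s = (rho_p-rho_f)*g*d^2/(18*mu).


Density difference: rho_p - rho_f = 1170 - 1000 = 170 kg/m^3
d^2 = (3.5e-05)^2 = 1.225e-09 m^2
Numerator = (rho_p - rho_f) * g * d^2 = 170 * 9.81 * 1.225e-09 = 2.0429325e-06
Denominator = 18 * mu = 18 * 0.001 = 0.018
v_s = 2.0429325e-06 / 0.018 = 1.13496e-04 m/s
Check: Re = rho_f * v_s * d / mu = 1000 * 1.13496e-04 * 3.5e-05 / 0.001 = 0.00397 < 1, so Stokes' law applies.

1.13496e-04 m/s


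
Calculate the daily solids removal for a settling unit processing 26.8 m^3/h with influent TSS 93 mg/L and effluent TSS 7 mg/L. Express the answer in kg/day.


Concentration drop: TSS_in - TSS_out = 93 - 7 = 86 mg/L
Hourly solids removed = Q * dTSS = 26.8 m^3/h * 86 mg/L = 2304.8 g/h  (m^3/h * mg/L = g/h)
Daily solids removed = 2304.8 * 24 = 55315.2 g/day
Convert g to kg: 55315.2 / 1000 = 55.3152 kg/day

55.3152 kg/day


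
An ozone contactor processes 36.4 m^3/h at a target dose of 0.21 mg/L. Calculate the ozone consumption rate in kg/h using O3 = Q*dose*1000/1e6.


O3 demand (mg/h) = Q * dose * 1000 = 36.4 * 0.21 * 1000 = 7644 mg/h
Convert mg to kg: 7644 / 1e6 = 0.007644 kg/h

0.007644 kg/h


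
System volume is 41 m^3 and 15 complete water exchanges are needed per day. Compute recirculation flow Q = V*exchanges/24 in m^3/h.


Daily recirculation volume = 41 m^3 * 15 = 615 m^3/day
Flow rate Q = daily volume / 24 h = 615 / 24 = 25.625 m^3/h

25.625 m^3/h


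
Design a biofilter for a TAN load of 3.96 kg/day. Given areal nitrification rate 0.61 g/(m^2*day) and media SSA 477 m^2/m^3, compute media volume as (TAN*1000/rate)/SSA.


A = 3.96*1000 / 0.61 = 6491.8033 m^2
V = 6491.8033 / 477 = 13.6097

13.6097 m^3


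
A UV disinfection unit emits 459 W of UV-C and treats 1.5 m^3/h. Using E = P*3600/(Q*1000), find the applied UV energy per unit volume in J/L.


Energy delivered per hour = 459 W * 3600 s = 1652400 J/h
Volume treated per hour = 1.5 m^3/h * 1000 = 1500 L/h
dose = 1652400 / 1500 = 1101.6 J/L

1101.6 J/L


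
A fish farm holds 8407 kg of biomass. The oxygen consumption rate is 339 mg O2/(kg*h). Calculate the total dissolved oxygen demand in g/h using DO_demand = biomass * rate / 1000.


Total O2 consumption (mg/h) = 8407 kg * 339 mg/(kg*h) = 2849973 mg/h
Convert to g/h: 2849973 / 1000 = 2849.973 g/h

2849.973 g/h


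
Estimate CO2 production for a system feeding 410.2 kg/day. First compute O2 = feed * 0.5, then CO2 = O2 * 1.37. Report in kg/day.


O2 = 410.2 * 0.5 = 205.1
CO2 = 205.1 * 1.37 = 280.987

280.987 kg/day


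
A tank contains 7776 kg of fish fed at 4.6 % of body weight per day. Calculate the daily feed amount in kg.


Feeding rate fraction = 4.6% / 100 = 0.046
Daily feed = 7776 kg * 0.046 = 357.696 kg/day

357.696 kg/day


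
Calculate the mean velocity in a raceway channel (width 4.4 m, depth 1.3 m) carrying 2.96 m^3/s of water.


Cross-sectional area = W * d = 4.4 * 1.3 = 5.72 m^2
Velocity = Q / A = 2.96 / 5.72 = 0.517483 m/s

0.517483 m/s


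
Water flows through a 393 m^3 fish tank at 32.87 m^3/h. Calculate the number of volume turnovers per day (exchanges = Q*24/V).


Daily flow volume = 32.87 m^3/h * 24 h = 788.88 m^3/day
Exchanges = daily flow / tank volume = 788.88 / 393 = 2.00733 exchanges/day

2.00733 exchanges/day


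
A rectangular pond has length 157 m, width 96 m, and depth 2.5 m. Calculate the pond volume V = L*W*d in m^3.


Base area = L * W = 157 * 96 = 15072 m^2
Volume = area * depth = 15072 * 2.5 = 37680 m^3

37680 m^3


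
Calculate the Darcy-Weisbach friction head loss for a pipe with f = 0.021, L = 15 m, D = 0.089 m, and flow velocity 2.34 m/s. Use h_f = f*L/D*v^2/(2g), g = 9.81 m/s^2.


v^2 = 2.34^2 = 5.4756 m^2/s^2
L/D = 15/0.089 = 168.53933
h_f = f*(L/D)*v^2/(2g) = 0.021 * 168.53933 * 5.4756 / 19.62 = 0.987764 m

0.987764 m


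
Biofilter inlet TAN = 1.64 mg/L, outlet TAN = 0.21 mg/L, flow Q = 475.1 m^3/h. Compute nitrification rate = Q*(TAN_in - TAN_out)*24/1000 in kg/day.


Concentration drop: TAN_in - TAN_out = 1.64 - 0.21 = 1.43 mg/L
Hourly TAN removed = Q * dTAN = 475.1 m^3/h * 1.43 mg/L = 679.393 g/h  (m^3/h * mg/L = g/h)
Daily TAN removed = 679.393 * 24 = 16305.432 g/day
Convert to kg/day: 16305.432 / 1000 = 16.305432 kg/day

16.305432 kg/day


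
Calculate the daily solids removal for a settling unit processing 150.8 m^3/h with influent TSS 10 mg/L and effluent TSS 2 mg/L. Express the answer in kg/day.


Concentration drop: TSS_in - TSS_out = 10 - 2 = 8 mg/L
Hourly solids removed = Q * dTSS = 150.8 m^3/h * 8 mg/L = 1206.4 g/h  (m^3/h * mg/L = g/h)
Daily solids removed = 1206.4 * 24 = 28953.6 g/day
Convert g to kg: 28953.6 / 1000 = 28.9536 kg/day

28.9536 kg/day


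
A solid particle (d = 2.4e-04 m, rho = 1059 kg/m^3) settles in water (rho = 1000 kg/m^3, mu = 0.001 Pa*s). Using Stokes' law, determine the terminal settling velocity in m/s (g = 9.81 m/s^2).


Density difference: rho_p - rho_f = 1059 - 1000 = 59 kg/m^3
d^2 = (2.4e-04)^2 = 5.76e-08 m^2
Numerator = (rho_p - rho_f) * g * d^2 = 59 * 9.81 * 5.76e-08 = 3.3338304e-05
Denominator = 18 * mu = 18 * 0.001 = 0.018
v_s = 3.3338304e-05 / 0.018 = 0.00185213 m/s
Check: Re = rho_f * v_s * d / mu = 1000 * 0.00185213 * 2.4e-04 / 0.001 = 0.445 < 1, so Stokes' law applies.

0.00185213 m/s


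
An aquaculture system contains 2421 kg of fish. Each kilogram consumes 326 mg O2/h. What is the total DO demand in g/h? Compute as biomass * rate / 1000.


Total O2 consumption (mg/h) = 2421 kg * 326 mg/(kg*h) = 789246 mg/h
Convert to g/h: 789246 / 1000 = 789.246 g/h

789.246 g/h


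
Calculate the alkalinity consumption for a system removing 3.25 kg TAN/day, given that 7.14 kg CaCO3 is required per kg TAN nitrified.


Alkalinity factor: 7.14 kg CaCO3 consumed per kg TAN nitrified
alk = 3.25 kg TAN * 7.14 = 23.205 kg CaCO3/day

23.205 kg CaCO3/day


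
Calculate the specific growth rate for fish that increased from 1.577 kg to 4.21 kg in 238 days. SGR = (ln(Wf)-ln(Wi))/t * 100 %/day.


ln(W_f) = ln(4.21) = 1.4374626
ln(W_i) = ln(1.577) = 0.45552431
ln(W_f) - ln(W_i) = 1.4374626 - 0.45552431 = 0.98193829
SGR = 0.98193829 / 238 * 100 = 0.412579 %/day

0.412579 %/day


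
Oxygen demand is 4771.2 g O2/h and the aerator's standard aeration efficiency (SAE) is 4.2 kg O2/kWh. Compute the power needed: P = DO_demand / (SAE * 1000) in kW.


SAE in g O2/kWh = 4.2 * 1000 = 4200 g/kWh
P = DO_demand / SAE_g = 4771.2 / 4200 = 1.136 kW

1.136 kW


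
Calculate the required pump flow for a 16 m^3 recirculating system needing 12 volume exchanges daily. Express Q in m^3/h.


Daily recirculation volume = 16 m^3 * 12 = 192 m^3/day
Flow rate Q = daily volume / 24 h = 192 / 24 = 8 m^3/h

8 m^3/h


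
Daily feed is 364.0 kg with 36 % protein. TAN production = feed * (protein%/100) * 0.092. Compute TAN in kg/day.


Protein in feed = 364.0 * 36/100 = 131.04 kg/day
TAN = protein * 0.092 = 131.04 * 0.092 = 12.05568 kg/day

12.05568 kg/day


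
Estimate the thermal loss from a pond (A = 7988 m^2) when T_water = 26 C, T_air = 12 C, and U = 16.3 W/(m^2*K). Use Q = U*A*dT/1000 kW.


Temperature difference dT = 26 - 12 = 14 K
Heat loss (W) = U * A * dT = 16.3 * 7988 * 14 = 1822861.6 W
Convert to kW: 1822861.6 / 1000 = 1822.8616 kW

1822.8616 kW


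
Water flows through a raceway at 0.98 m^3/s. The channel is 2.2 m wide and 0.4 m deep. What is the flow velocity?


Cross-sectional area = W * d = 2.2 * 0.4 = 0.88 m^2
Velocity = Q / A = 0.98 / 0.88 = 1.11364 m/s

1.11364 m/s


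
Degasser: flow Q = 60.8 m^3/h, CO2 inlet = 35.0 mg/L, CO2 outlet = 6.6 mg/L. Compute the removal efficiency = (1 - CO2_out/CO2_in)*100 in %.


CO2_out / CO2_in = 6.6 / 35.0 = 0.18857143
Fraction remaining = 0.18857143
efficiency = (1 - 0.18857143) * 100 = 81.1429 %

81.1429 %


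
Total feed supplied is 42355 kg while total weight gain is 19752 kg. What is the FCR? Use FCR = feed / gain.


FCR = feed consumed / weight gained
FCR = 42355 kg / 19752 kg = 2.14434

2.14434


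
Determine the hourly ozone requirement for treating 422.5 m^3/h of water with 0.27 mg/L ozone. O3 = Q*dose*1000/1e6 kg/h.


O3 demand (mg/h) = Q * dose * 1000 = 422.5 * 0.27 * 1000 = 114075 mg/h
Convert mg to kg: 114075 / 1e6 = 0.114075 kg/h

0.114075 kg/h


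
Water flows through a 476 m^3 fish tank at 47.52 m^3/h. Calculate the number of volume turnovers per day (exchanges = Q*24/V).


Daily flow volume = 47.52 m^3/h * 24 h = 1140.48 m^3/day
Exchanges = daily flow / tank volume = 1140.48 / 476 = 2.39597 exchanges/day

2.39597 exchanges/day


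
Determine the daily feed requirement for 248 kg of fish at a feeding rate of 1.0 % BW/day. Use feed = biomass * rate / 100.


Feeding rate fraction = 1.0% / 100 = 0.01
Daily feed = 248 kg * 0.01 = 2.48 kg/day

2.48 kg/day


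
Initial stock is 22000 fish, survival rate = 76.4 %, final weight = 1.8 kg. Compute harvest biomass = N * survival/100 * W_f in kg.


Survivors = 22000 * 76.4/100 = 16808 fish
Harvest biomass = survivors * W_f = 16808 * 1.8 = 30254.4 kg

30254.4 kg


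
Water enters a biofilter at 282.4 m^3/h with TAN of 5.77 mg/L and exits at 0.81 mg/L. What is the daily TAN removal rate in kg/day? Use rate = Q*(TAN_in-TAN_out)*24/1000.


Concentration drop: TAN_in - TAN_out = 5.77 - 0.81 = 4.96 mg/L
Hourly TAN removed = Q * dTAN = 282.4 m^3/h * 4.96 mg/L = 1400.704 g/h  (m^3/h * mg/L = g/h)
Daily TAN removed = 1400.704 * 24 = 33616.896 g/day
Convert to kg/day: 33616.896 / 1000 = 33.616896 kg/day

33.616896 kg/day


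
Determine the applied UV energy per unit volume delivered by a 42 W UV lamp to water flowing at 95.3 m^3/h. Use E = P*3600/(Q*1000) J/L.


Energy delivered per hour = 42 W * 3600 s = 151200 J/h
Volume treated per hour = 95.3 m^3/h * 1000 = 95300 L/h
dose = 151200 / 95300 = 1.58657 J/L

1.58657 J/L


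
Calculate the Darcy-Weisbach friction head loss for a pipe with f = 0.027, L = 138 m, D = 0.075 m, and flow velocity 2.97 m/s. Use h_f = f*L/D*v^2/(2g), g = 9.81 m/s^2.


v^2 = 2.97^2 = 8.8209 m^2/s^2
L/D = 138/0.075 = 1840
h_f = f*(L/D)*v^2/(2g) = 0.027 * 1840 * 8.8209 / 19.62 = 22.3355 m

22.3355 m


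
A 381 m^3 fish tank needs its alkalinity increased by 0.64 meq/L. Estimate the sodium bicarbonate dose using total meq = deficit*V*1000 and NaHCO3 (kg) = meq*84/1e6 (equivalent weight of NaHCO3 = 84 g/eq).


Tank volume in L = 381 m^3 * 1000 = 381000 L
Total meq required = 0.64 meq/L * 381000 L = 243840 meq
NaHCO3 mass = 243840 meq * 84 mg/meq / 1e6 = 20.4826 kg

20.4826 kg


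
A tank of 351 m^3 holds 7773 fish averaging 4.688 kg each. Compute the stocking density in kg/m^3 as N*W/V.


Total biomass = 7773 fish * 4.688 kg = 36439.824 kg
Density = total biomass / volume = 36439.824 / 351 = 103.817 kg/m^3

103.817 kg/m^3


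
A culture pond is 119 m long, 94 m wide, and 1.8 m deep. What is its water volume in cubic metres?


Base area = L * W = 119 * 94 = 11186 m^2
Volume = area * depth = 11186 * 1.8 = 20134.8 m^3

20134.8 m^3


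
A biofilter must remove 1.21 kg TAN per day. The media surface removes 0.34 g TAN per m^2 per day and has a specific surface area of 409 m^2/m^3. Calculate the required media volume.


A = 1.21*1000 / 0.34 = 3558.8235 m^2
V = 3558.8235 / 409 = 8.70128

8.70128 m^3


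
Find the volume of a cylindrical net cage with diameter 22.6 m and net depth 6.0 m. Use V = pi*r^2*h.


r = d/2 = 22.6/2 = 11.3 m
Base area = pi*r^2 = pi*11.3^2 = 401.14997 m^2
Volume = 401.14997 * 6.0 = 2406.9 m^3

2406.9 m^3


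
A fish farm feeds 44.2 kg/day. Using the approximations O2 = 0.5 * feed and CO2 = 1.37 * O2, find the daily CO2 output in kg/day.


O2 = 44.2 * 0.5 = 22.1
CO2 = 22.1 * 1.37 = 30.277

30.277 kg/day


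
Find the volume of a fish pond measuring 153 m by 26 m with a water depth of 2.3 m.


Base area = L * W = 153 * 26 = 3978 m^2
Volume = area * depth = 3978 * 2.3 = 9149.4 m^3

9149.4 m^3


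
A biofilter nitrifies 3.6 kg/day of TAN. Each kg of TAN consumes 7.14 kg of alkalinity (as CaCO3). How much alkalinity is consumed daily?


Alkalinity factor: 7.14 kg CaCO3 consumed per kg TAN nitrified
alk = 3.6 kg TAN * 7.14 = 25.704 kg CaCO3/day

25.704 kg CaCO3/day


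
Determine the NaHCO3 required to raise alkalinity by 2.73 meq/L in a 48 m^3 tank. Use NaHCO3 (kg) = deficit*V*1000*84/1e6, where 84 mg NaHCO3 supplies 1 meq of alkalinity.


Tank volume in L = 48 m^3 * 1000 = 48000 L
Total meq required = 2.73 meq/L * 48000 L = 131040 meq
NaHCO3 mass = 131040 meq * 84 mg/meq / 1e6 = 11.0074 kg

11.0074 kg


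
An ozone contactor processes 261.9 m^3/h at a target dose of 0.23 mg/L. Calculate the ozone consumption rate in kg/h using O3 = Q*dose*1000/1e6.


O3 demand (mg/h) = Q * dose * 1000 = 261.9 * 0.23 * 1000 = 60237 mg/h
Convert mg to kg: 60237 / 1e6 = 0.060237 kg/h

0.060237 kg/h


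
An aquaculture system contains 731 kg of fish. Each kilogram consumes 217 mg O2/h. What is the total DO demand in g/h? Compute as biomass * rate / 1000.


Total O2 consumption (mg/h) = 731 kg * 217 mg/(kg*h) = 158627 mg/h
Convert to g/h: 158627 / 1000 = 158.627 g/h

158.627 g/h


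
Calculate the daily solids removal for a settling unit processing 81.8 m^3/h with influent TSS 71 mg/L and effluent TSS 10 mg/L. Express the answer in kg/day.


Concentration drop: TSS_in - TSS_out = 71 - 10 = 61 mg/L
Hourly solids removed = Q * dTSS = 81.8 m^3/h * 61 mg/L = 4989.8 g/h  (m^3/h * mg/L = g/h)
Daily solids removed = 4989.8 * 24 = 119755.2 g/day
Convert g to kg: 119755.2 / 1000 = 119.7552 kg/day

119.7552 kg/day


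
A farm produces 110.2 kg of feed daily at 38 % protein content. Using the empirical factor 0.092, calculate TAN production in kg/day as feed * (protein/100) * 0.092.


Protein in feed = 110.2 * 38/100 = 41.876 kg/day
TAN = protein * 0.092 = 41.876 * 0.092 = 3.852592 kg/day

3.852592 kg/day


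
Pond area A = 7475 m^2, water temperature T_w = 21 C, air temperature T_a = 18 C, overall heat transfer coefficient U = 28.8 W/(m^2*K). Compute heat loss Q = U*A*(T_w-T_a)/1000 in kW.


Temperature difference dT = 21 - 18 = 3 K
Heat loss (W) = U * A * dT = 28.8 * 7475 * 3 = 645840 W
Convert to kW: 645840 / 1000 = 645.84 kW

645.84 kW


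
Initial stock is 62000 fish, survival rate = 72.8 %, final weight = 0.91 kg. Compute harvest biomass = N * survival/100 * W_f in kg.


Survivors = 62000 * 72.8/100 = 45136 fish
Harvest biomass = survivors * W_f = 45136 * 0.91 = 41073.76 kg

41073.76 kg


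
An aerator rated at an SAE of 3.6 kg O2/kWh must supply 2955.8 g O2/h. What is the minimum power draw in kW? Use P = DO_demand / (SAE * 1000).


SAE in g O2/kWh = 3.6 * 1000 = 3600 g/kWh
P = DO_demand / SAE_g = 2955.8 / 3600 = 0.821056 kW

0.821056 kW


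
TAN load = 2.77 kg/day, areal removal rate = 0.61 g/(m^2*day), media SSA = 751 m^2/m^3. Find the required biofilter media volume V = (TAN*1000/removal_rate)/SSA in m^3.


A = 2.77*1000 / 0.61 = 4540.9836 m^2
V = 4540.9836 / 751 = 6.04658

6.04658 m^3


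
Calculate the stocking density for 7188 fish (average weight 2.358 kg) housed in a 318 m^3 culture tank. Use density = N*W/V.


Total biomass = 7188 fish * 2.358 kg = 16949.304 kg
Density = total biomass / volume = 16949.304 / 318 = 53.2997 kg/m^3

53.2997 kg/m^3


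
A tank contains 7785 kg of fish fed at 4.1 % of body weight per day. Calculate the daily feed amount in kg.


Feeding rate fraction = 4.1% / 100 = 0.041
Daily feed = 7785 kg * 0.041 = 319.185 kg/day

319.185 kg/day


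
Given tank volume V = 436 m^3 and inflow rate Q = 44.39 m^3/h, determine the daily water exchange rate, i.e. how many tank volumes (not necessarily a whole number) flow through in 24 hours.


Daily flow volume = 44.39 m^3/h * 24 h = 1065.36 m^3/day
Exchanges = daily flow / tank volume = 1065.36 / 436 = 2.44349 exchanges/day

2.44349 exchanges/day


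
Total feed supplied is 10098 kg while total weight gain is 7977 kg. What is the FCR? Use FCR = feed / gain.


FCR = feed consumed / weight gained
FCR = 10098 kg / 7977 kg = 1.26589

1.26589


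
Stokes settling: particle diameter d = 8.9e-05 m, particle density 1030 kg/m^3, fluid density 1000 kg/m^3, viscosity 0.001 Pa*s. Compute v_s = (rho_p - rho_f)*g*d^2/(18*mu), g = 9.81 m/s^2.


Density difference: rho_p - rho_f = 1030 - 1000 = 30 kg/m^3
d^2 = (8.9e-05)^2 = 7.921e-09 m^2
Numerator = (rho_p - rho_f) * g * d^2 = 30 * 9.81 * 7.921e-09 = 2.3311503e-06
Denominator = 18 * mu = 18 * 0.001 = 0.018
v_s = 2.3311503e-06 / 0.018 = 1.29508e-04 m/s
Check: Re = rho_f * v_s * d / mu = 1000 * 1.29508e-04 * 8.9e-05 / 0.001 = 0.0115 < 1, so Stokes' law applies.

1.29508e-04 m/s


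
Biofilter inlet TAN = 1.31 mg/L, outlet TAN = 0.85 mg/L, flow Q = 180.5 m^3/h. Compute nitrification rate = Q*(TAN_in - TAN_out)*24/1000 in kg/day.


Concentration drop: TAN_in - TAN_out = 1.31 - 0.85 = 0.46 mg/L
Hourly TAN removed = Q * dTAN = 180.5 m^3/h * 0.46 mg/L = 83.03 g/h  (m^3/h * mg/L = g/h)
Daily TAN removed = 83.03 * 24 = 1992.72 g/day
Convert to kg/day: 1992.72 / 1000 = 1.99272 kg/day

1.99272 kg/day


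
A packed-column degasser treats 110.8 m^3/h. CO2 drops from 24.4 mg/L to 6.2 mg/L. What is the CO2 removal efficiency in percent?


CO2_out / CO2_in = 6.2 / 24.4 = 0.25409836
Fraction remaining = 0.25409836
efficiency = (1 - 0.25409836) * 100 = 74.5902 %

74.5902 %


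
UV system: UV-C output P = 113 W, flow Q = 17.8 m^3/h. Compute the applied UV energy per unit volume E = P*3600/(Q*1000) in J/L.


Energy delivered per hour = 113 W * 3600 s = 406800 J/h
Volume treated per hour = 17.8 m^3/h * 1000 = 17800 L/h
dose = 406800 / 17800 = 22.8539 J/L

22.8539 J/L


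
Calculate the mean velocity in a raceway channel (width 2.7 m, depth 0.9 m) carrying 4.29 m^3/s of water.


Cross-sectional area = W * d = 2.7 * 0.9 = 2.43 m^2
Velocity = Q / A = 4.29 / 2.43 = 1.76543 m/s

1.76543 m/s
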